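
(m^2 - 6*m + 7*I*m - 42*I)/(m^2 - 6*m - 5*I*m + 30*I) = (m + 7*I)/(m - 5*I)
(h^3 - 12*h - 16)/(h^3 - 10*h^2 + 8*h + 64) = (h + 2)/(h - 8)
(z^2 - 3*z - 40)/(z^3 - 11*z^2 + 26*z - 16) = (z + 5)/(z^2 - 3*z + 2)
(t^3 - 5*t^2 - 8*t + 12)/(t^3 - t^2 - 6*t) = (t^2 - 7*t + 6)/(t*(t - 3))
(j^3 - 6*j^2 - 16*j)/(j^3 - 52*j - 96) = j/(j + 6)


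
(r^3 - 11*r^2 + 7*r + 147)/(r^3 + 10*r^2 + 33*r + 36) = (r^2 - 14*r + 49)/(r^2 + 7*r + 12)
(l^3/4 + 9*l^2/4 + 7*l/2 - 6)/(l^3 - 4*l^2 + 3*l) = (l^2 + 10*l + 24)/(4*l*(l - 3))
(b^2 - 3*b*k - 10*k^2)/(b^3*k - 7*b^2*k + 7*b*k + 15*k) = (b^2 - 3*b*k - 10*k^2)/(k*(b^3 - 7*b^2 + 7*b + 15))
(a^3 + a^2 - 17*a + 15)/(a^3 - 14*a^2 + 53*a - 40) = (a^2 + 2*a - 15)/(a^2 - 13*a + 40)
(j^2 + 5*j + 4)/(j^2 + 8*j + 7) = (j + 4)/(j + 7)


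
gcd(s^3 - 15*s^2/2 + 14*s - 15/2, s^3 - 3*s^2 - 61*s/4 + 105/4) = s^2 - 13*s/2 + 15/2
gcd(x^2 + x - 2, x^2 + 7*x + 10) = x + 2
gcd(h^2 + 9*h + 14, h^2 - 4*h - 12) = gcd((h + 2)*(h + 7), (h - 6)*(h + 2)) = h + 2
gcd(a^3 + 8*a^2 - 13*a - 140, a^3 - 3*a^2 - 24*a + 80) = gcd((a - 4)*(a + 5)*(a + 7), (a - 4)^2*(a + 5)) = a^2 + a - 20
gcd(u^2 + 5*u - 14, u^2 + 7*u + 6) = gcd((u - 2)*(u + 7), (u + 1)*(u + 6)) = 1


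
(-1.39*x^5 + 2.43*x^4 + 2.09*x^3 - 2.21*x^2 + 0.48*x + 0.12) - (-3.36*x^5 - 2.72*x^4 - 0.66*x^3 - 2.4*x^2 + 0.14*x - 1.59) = 1.97*x^5 + 5.15*x^4 + 2.75*x^3 + 0.19*x^2 + 0.34*x + 1.71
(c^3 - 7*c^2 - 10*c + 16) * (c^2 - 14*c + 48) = c^5 - 21*c^4 + 136*c^3 - 180*c^2 - 704*c + 768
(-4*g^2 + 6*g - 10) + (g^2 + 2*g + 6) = -3*g^2 + 8*g - 4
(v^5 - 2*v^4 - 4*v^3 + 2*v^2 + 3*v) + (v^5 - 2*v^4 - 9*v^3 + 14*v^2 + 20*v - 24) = 2*v^5 - 4*v^4 - 13*v^3 + 16*v^2 + 23*v - 24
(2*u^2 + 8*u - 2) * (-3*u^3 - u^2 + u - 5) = -6*u^5 - 26*u^4 - 42*u + 10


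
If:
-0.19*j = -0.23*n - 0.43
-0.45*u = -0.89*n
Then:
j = 0.612063867534004*u + 2.26315789473684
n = 0.50561797752809*u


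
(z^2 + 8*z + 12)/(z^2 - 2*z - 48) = (z + 2)/(z - 8)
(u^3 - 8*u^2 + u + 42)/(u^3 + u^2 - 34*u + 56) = (u^3 - 8*u^2 + u + 42)/(u^3 + u^2 - 34*u + 56)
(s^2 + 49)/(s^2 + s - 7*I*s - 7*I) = (s + 7*I)/(s + 1)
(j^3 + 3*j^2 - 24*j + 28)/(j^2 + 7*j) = j - 4 + 4/j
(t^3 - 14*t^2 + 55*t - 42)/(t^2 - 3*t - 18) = (t^2 - 8*t + 7)/(t + 3)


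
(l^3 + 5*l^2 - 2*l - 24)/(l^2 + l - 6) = l + 4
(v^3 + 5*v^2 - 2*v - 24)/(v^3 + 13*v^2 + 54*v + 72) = (v - 2)/(v + 6)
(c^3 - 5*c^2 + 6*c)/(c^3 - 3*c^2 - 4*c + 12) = c/(c + 2)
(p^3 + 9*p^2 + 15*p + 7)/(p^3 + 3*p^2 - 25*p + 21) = (p^2 + 2*p + 1)/(p^2 - 4*p + 3)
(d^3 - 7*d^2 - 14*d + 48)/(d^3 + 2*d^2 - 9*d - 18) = (d^2 - 10*d + 16)/(d^2 - d - 6)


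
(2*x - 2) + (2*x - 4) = 4*x - 6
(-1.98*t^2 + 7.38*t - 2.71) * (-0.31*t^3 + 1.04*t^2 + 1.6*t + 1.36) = 0.6138*t^5 - 4.347*t^4 + 5.3473*t^3 + 6.2968*t^2 + 5.7008*t - 3.6856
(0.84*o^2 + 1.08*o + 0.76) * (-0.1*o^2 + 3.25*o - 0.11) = -0.084*o^4 + 2.622*o^3 + 3.3416*o^2 + 2.3512*o - 0.0836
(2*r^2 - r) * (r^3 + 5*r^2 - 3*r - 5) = 2*r^5 + 9*r^4 - 11*r^3 - 7*r^2 + 5*r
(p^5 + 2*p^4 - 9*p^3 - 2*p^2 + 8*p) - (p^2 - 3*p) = p^5 + 2*p^4 - 9*p^3 - 3*p^2 + 11*p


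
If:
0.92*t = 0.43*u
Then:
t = 0.467391304347826*u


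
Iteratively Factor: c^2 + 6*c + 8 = (c + 4)*(c + 2)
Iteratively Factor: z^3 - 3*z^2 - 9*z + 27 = (z - 3)*(z^2 - 9) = (z - 3)*(z + 3)*(z - 3)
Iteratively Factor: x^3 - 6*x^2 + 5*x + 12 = (x - 3)*(x^2 - 3*x - 4) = (x - 3)*(x + 1)*(x - 4)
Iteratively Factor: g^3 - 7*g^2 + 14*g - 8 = (g - 2)*(g^2 - 5*g + 4) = (g - 2)*(g - 1)*(g - 4)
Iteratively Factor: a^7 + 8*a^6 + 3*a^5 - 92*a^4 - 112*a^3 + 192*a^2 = (a + 4)*(a^6 + 4*a^5 - 13*a^4 - 40*a^3 + 48*a^2) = (a - 1)*(a + 4)*(a^5 + 5*a^4 - 8*a^3 - 48*a^2) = (a - 1)*(a + 4)^2*(a^4 + a^3 - 12*a^2) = (a - 3)*(a - 1)*(a + 4)^2*(a^3 + 4*a^2) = a*(a - 3)*(a - 1)*(a + 4)^2*(a^2 + 4*a) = a^2*(a - 3)*(a - 1)*(a + 4)^2*(a + 4)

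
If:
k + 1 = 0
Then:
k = -1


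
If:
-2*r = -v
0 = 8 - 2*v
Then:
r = 2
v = 4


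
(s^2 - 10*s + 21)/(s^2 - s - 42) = (s - 3)/(s + 6)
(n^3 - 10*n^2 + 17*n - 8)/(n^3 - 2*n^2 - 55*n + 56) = (n - 1)/(n + 7)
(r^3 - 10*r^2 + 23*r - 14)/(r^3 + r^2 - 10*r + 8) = (r - 7)/(r + 4)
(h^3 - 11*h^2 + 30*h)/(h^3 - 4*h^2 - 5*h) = (h - 6)/(h + 1)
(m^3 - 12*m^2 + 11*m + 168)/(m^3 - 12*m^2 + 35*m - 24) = (m^2 - 4*m - 21)/(m^2 - 4*m + 3)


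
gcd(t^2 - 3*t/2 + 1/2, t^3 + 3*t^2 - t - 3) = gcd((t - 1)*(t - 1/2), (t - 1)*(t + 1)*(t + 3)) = t - 1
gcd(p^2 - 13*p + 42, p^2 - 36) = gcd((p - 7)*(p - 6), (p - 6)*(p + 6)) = p - 6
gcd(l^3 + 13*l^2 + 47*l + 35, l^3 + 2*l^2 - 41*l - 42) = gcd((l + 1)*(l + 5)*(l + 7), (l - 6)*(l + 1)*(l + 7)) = l^2 + 8*l + 7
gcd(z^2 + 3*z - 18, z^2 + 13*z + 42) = z + 6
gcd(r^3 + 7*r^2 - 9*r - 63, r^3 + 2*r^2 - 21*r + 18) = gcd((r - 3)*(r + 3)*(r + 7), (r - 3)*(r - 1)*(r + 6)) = r - 3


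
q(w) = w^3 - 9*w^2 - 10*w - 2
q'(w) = 3*w^2 - 18*w - 10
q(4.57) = -140.22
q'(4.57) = -29.61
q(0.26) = -5.19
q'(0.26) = -14.48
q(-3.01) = -80.71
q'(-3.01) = 71.36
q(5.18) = -156.30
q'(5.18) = -22.74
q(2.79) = -78.24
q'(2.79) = -36.87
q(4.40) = -135.06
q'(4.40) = -31.12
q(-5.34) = -357.51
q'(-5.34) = 171.67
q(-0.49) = 0.62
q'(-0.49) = -0.46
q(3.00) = -86.00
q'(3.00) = -37.00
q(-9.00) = -1370.00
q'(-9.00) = 395.00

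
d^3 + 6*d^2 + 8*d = d*(d + 2)*(d + 4)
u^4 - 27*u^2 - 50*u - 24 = (u - 6)*(u + 1)^2*(u + 4)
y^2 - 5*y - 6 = (y - 6)*(y + 1)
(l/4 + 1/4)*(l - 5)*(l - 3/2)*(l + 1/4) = l^4/4 - 21*l^3/16 - 3*l^2/32 + 31*l/16 + 15/32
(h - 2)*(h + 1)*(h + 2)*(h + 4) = h^4 + 5*h^3 - 20*h - 16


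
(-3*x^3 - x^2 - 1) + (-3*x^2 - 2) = -3*x^3 - 4*x^2 - 3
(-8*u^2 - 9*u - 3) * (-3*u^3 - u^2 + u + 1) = 24*u^5 + 35*u^4 + 10*u^3 - 14*u^2 - 12*u - 3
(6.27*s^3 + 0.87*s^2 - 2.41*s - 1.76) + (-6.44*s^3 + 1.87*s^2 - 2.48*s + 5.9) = -0.170000000000001*s^3 + 2.74*s^2 - 4.89*s + 4.14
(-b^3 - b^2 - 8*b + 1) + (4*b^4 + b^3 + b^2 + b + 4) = 4*b^4 - 7*b + 5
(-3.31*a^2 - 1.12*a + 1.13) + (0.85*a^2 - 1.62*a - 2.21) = -2.46*a^2 - 2.74*a - 1.08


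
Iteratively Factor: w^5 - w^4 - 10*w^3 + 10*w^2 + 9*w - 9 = (w - 1)*(w^4 - 10*w^2 + 9) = (w - 3)*(w - 1)*(w^3 + 3*w^2 - w - 3) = (w - 3)*(w - 1)^2*(w^2 + 4*w + 3) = (w - 3)*(w - 1)^2*(w + 3)*(w + 1)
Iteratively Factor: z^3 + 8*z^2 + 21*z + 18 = (z + 3)*(z^2 + 5*z + 6) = (z + 2)*(z + 3)*(z + 3)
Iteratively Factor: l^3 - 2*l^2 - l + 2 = (l - 2)*(l^2 - 1) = (l - 2)*(l + 1)*(l - 1)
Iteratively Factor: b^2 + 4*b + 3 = (b + 1)*(b + 3)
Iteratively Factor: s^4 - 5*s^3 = (s)*(s^3 - 5*s^2) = s^2*(s^2 - 5*s) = s^3*(s - 5)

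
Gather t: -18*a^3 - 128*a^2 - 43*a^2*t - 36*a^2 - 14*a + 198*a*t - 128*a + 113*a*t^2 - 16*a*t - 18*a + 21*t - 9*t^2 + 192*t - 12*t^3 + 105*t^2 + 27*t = -18*a^3 - 164*a^2 - 160*a - 12*t^3 + t^2*(113*a + 96) + t*(-43*a^2 + 182*a + 240)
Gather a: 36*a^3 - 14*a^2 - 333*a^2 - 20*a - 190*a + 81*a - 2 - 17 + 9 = 36*a^3 - 347*a^2 - 129*a - 10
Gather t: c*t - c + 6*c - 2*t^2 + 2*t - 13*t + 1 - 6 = 5*c - 2*t^2 + t*(c - 11) - 5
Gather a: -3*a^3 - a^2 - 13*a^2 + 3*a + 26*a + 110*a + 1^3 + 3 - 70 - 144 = -3*a^3 - 14*a^2 + 139*a - 210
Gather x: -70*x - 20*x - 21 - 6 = -90*x - 27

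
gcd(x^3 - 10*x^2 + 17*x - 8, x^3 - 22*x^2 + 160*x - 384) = x - 8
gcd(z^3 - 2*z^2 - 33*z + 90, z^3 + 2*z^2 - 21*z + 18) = z^2 + 3*z - 18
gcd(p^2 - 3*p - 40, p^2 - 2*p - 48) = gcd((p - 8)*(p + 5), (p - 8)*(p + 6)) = p - 8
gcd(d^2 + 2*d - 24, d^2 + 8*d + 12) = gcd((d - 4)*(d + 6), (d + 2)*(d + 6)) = d + 6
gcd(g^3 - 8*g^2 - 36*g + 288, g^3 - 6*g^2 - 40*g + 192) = g^2 - 2*g - 48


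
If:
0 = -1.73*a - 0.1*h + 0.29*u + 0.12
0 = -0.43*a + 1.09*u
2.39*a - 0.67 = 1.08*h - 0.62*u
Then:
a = 0.10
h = -0.38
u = 0.04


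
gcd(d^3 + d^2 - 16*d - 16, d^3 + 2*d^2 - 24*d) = d - 4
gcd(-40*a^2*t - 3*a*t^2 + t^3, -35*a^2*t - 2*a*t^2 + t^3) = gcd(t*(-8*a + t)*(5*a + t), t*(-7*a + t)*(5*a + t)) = 5*a*t + t^2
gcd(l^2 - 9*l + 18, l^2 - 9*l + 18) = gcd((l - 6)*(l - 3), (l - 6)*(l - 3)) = l^2 - 9*l + 18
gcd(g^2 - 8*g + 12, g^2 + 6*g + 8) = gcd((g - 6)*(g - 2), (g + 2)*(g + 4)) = 1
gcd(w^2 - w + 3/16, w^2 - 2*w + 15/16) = w - 3/4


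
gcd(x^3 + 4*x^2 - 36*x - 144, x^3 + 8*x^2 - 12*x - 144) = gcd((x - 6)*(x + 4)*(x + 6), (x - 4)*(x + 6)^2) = x + 6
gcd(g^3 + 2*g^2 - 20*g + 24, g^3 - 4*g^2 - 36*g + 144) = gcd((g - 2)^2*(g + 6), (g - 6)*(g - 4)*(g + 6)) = g + 6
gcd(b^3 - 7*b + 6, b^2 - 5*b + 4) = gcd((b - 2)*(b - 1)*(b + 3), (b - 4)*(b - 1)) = b - 1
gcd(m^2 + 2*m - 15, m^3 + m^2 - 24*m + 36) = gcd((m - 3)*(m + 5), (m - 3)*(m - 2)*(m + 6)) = m - 3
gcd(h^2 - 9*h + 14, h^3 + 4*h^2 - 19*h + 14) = h - 2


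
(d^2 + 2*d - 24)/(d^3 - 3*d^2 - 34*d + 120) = 1/(d - 5)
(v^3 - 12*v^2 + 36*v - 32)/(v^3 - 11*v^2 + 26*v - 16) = (v - 2)/(v - 1)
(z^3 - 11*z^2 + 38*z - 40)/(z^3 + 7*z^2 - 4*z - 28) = (z^2 - 9*z + 20)/(z^2 + 9*z + 14)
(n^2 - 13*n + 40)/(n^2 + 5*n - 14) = (n^2 - 13*n + 40)/(n^2 + 5*n - 14)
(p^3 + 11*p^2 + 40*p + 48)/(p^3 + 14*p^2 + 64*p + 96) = (p + 3)/(p + 6)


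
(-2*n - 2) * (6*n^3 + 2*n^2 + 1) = -12*n^4 - 16*n^3 - 4*n^2 - 2*n - 2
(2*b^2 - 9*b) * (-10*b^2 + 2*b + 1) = -20*b^4 + 94*b^3 - 16*b^2 - 9*b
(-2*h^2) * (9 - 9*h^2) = 18*h^4 - 18*h^2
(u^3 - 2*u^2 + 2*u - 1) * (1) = u^3 - 2*u^2 + 2*u - 1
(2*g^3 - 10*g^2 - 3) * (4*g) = 8*g^4 - 40*g^3 - 12*g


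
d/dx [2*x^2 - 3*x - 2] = 4*x - 3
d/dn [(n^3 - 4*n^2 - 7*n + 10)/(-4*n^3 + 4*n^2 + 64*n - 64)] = 3*(-n^2 + 4*n - 16)/(4*(n^4 - 32*n^2 + 256))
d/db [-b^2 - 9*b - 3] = -2*b - 9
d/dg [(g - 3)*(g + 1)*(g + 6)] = 3*g^2 + 8*g - 15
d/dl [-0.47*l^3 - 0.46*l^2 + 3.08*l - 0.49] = -1.41*l^2 - 0.92*l + 3.08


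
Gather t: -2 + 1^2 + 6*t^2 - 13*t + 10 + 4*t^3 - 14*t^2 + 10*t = 4*t^3 - 8*t^2 - 3*t + 9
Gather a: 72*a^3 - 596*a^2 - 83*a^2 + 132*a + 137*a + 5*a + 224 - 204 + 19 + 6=72*a^3 - 679*a^2 + 274*a + 45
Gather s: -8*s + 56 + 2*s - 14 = 42 - 6*s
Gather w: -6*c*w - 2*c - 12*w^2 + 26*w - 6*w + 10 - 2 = -2*c - 12*w^2 + w*(20 - 6*c) + 8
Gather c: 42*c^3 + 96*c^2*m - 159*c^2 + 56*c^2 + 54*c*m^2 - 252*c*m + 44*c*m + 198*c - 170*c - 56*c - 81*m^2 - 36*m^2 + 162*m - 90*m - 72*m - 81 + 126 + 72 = 42*c^3 + c^2*(96*m - 103) + c*(54*m^2 - 208*m - 28) - 117*m^2 + 117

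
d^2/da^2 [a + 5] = 0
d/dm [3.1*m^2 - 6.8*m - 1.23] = 6.2*m - 6.8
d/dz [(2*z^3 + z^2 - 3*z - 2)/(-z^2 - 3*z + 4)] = 2*(-z^4 - 6*z^3 + 9*z^2 + 2*z - 9)/(z^4 + 6*z^3 + z^2 - 24*z + 16)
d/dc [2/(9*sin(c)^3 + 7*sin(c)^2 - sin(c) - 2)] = 2*(-27*sin(c)^2 - 14*sin(c) + 1)*cos(c)/(9*sin(c)^3 + 7*sin(c)^2 - sin(c) - 2)^2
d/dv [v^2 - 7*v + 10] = 2*v - 7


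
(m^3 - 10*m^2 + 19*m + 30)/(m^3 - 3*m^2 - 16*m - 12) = (m - 5)/(m + 2)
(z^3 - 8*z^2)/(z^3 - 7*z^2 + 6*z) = z*(z - 8)/(z^2 - 7*z + 6)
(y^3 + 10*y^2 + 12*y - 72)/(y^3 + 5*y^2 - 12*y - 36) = (y^2 + 4*y - 12)/(y^2 - y - 6)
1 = 1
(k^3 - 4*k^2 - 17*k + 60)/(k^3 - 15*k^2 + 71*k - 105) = (k + 4)/(k - 7)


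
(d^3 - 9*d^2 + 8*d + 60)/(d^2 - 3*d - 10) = d - 6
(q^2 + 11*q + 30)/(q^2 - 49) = (q^2 + 11*q + 30)/(q^2 - 49)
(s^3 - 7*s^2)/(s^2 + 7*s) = s*(s - 7)/(s + 7)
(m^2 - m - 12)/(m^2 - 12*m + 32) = (m + 3)/(m - 8)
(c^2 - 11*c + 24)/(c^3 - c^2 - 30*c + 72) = (c - 8)/(c^2 + 2*c - 24)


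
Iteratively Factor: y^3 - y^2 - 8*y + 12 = (y + 3)*(y^2 - 4*y + 4) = (y - 2)*(y + 3)*(y - 2)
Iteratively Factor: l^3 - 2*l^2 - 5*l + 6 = (l + 2)*(l^2 - 4*l + 3) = (l - 3)*(l + 2)*(l - 1)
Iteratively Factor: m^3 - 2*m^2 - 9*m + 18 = (m - 2)*(m^2 - 9) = (m - 2)*(m + 3)*(m - 3)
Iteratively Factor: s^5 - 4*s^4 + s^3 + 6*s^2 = (s)*(s^4 - 4*s^3 + s^2 + 6*s) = s^2*(s^3 - 4*s^2 + s + 6) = s^2*(s + 1)*(s^2 - 5*s + 6) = s^2*(s - 3)*(s + 1)*(s - 2)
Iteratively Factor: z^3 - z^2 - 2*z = (z - 2)*(z^2 + z) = (z - 2)*(z + 1)*(z)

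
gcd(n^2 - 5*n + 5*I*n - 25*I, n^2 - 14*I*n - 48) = 1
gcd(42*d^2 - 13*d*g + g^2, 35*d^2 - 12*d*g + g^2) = 7*d - g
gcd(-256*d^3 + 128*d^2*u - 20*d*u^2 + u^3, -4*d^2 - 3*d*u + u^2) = -4*d + u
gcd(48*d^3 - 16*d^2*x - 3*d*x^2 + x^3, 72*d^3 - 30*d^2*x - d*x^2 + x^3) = 12*d^2 - 7*d*x + x^2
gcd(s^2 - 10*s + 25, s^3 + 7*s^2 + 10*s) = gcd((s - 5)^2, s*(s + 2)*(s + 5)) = 1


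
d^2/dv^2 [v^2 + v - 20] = 2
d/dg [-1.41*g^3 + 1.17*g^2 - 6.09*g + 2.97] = -4.23*g^2 + 2.34*g - 6.09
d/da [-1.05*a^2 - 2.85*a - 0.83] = -2.1*a - 2.85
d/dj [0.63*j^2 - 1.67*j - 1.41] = 1.26*j - 1.67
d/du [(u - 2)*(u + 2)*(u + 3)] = 3*u^2 + 6*u - 4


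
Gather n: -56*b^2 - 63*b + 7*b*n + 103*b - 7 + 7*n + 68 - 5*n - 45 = -56*b^2 + 40*b + n*(7*b + 2) + 16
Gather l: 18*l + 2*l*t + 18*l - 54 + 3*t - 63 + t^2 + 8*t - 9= l*(2*t + 36) + t^2 + 11*t - 126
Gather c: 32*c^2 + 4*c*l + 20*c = 32*c^2 + c*(4*l + 20)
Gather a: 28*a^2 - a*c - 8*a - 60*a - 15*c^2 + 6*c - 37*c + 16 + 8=28*a^2 + a*(-c - 68) - 15*c^2 - 31*c + 24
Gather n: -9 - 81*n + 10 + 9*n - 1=-72*n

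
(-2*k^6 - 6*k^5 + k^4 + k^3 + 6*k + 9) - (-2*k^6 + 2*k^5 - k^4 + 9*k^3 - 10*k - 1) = -8*k^5 + 2*k^4 - 8*k^3 + 16*k + 10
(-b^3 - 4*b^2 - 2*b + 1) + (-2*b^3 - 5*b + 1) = -3*b^3 - 4*b^2 - 7*b + 2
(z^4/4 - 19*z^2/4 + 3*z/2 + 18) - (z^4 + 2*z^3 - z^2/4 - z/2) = -3*z^4/4 - 2*z^3 - 9*z^2/2 + 2*z + 18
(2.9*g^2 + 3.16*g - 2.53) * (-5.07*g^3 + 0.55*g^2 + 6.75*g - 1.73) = -14.703*g^5 - 14.4262*g^4 + 34.1401*g^3 + 14.9215*g^2 - 22.5443*g + 4.3769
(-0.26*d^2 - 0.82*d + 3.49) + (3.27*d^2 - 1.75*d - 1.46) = 3.01*d^2 - 2.57*d + 2.03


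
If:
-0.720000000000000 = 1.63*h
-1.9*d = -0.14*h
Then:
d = -0.03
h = -0.44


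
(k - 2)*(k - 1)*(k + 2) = k^3 - k^2 - 4*k + 4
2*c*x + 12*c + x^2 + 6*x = (2*c + x)*(x + 6)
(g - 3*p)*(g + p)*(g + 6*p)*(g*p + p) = g^4*p + 4*g^3*p^2 + g^3*p - 15*g^2*p^3 + 4*g^2*p^2 - 18*g*p^4 - 15*g*p^3 - 18*p^4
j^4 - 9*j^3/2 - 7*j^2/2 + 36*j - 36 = (j - 3)*(j - 3/2)*(j - 2*sqrt(2))*(j + 2*sqrt(2))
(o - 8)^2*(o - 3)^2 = o^4 - 22*o^3 + 169*o^2 - 528*o + 576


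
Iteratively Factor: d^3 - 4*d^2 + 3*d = (d)*(d^2 - 4*d + 3) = d*(d - 1)*(d - 3)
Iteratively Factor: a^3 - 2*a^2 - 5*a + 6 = (a - 3)*(a^2 + a - 2) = (a - 3)*(a - 1)*(a + 2)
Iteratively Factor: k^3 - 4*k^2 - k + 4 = (k - 1)*(k^2 - 3*k - 4) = (k - 1)*(k + 1)*(k - 4)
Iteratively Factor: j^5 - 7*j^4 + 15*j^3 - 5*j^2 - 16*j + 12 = (j - 3)*(j^4 - 4*j^3 + 3*j^2 + 4*j - 4) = (j - 3)*(j - 2)*(j^3 - 2*j^2 - j + 2) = (j - 3)*(j - 2)*(j - 1)*(j^2 - j - 2) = (j - 3)*(j - 2)*(j - 1)*(j + 1)*(j - 2)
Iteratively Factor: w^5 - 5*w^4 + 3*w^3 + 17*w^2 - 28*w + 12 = (w + 2)*(w^4 - 7*w^3 + 17*w^2 - 17*w + 6) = (w - 2)*(w + 2)*(w^3 - 5*w^2 + 7*w - 3) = (w - 2)*(w - 1)*(w + 2)*(w^2 - 4*w + 3) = (w - 3)*(w - 2)*(w - 1)*(w + 2)*(w - 1)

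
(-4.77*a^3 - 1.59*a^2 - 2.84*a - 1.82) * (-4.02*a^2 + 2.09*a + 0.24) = 19.1754*a^5 - 3.5775*a^4 + 6.9489*a^3 + 0.999200000000001*a^2 - 4.4854*a - 0.4368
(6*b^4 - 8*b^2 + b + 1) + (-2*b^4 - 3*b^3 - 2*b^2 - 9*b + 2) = 4*b^4 - 3*b^3 - 10*b^2 - 8*b + 3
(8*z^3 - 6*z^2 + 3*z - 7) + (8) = 8*z^3 - 6*z^2 + 3*z + 1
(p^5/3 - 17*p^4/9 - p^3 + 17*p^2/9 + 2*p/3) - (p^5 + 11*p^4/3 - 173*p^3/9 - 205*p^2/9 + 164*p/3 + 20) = -2*p^5/3 - 50*p^4/9 + 164*p^3/9 + 74*p^2/3 - 54*p - 20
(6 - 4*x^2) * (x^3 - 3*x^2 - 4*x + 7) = -4*x^5 + 12*x^4 + 22*x^3 - 46*x^2 - 24*x + 42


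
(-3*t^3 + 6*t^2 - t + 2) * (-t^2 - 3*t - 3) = 3*t^5 + 3*t^4 - 8*t^3 - 17*t^2 - 3*t - 6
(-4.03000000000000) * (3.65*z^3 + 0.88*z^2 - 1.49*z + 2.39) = -14.7095*z^3 - 3.5464*z^2 + 6.0047*z - 9.6317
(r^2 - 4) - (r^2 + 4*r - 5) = 1 - 4*r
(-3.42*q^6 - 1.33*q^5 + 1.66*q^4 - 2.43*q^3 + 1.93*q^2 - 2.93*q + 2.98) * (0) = 0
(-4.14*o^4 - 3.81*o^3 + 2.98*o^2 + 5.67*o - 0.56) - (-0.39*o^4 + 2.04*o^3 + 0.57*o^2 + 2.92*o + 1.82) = -3.75*o^4 - 5.85*o^3 + 2.41*o^2 + 2.75*o - 2.38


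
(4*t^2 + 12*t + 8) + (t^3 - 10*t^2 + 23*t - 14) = t^3 - 6*t^2 + 35*t - 6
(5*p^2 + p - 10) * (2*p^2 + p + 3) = 10*p^4 + 7*p^3 - 4*p^2 - 7*p - 30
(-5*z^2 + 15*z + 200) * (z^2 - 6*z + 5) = -5*z^4 + 45*z^3 + 85*z^2 - 1125*z + 1000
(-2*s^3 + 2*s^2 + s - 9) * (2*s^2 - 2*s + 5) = -4*s^5 + 8*s^4 - 12*s^3 - 10*s^2 + 23*s - 45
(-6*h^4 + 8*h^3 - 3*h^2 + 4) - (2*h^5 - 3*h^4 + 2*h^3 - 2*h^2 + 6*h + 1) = -2*h^5 - 3*h^4 + 6*h^3 - h^2 - 6*h + 3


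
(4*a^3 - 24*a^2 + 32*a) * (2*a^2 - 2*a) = 8*a^5 - 56*a^4 + 112*a^3 - 64*a^2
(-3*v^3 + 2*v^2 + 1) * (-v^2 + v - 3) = 3*v^5 - 5*v^4 + 11*v^3 - 7*v^2 + v - 3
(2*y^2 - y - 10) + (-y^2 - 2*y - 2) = y^2 - 3*y - 12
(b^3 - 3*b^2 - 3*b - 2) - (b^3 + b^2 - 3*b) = -4*b^2 - 2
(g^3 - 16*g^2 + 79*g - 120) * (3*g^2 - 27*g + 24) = 3*g^5 - 75*g^4 + 693*g^3 - 2877*g^2 + 5136*g - 2880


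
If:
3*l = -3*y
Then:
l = -y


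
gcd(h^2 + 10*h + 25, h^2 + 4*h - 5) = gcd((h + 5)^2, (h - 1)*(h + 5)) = h + 5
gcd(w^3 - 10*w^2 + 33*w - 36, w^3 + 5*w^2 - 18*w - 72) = w - 4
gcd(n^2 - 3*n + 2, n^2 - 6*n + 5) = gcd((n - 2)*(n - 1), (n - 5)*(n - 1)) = n - 1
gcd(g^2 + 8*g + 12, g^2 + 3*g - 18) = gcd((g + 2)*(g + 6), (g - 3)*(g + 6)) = g + 6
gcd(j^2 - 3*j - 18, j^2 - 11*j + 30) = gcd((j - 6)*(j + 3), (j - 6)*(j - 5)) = j - 6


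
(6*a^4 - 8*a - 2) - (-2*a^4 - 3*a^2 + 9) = 8*a^4 + 3*a^2 - 8*a - 11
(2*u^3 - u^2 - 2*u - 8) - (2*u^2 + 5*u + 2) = 2*u^3 - 3*u^2 - 7*u - 10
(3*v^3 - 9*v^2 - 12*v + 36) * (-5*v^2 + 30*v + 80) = -15*v^5 + 135*v^4 + 30*v^3 - 1260*v^2 + 120*v + 2880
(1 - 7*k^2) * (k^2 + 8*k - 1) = -7*k^4 - 56*k^3 + 8*k^2 + 8*k - 1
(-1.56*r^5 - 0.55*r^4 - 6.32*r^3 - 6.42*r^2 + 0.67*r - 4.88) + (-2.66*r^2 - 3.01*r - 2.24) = -1.56*r^5 - 0.55*r^4 - 6.32*r^3 - 9.08*r^2 - 2.34*r - 7.12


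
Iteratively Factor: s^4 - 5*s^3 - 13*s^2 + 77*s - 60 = (s - 3)*(s^3 - 2*s^2 - 19*s + 20) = (s - 3)*(s - 1)*(s^2 - s - 20) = (s - 5)*(s - 3)*(s - 1)*(s + 4)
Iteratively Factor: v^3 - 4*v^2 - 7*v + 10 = (v + 2)*(v^2 - 6*v + 5) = (v - 1)*(v + 2)*(v - 5)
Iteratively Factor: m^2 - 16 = (m + 4)*(m - 4)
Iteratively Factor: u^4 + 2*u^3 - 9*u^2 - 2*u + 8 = (u + 4)*(u^3 - 2*u^2 - u + 2) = (u - 2)*(u + 4)*(u^2 - 1) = (u - 2)*(u + 1)*(u + 4)*(u - 1)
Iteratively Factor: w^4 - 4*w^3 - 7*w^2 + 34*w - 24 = (w - 4)*(w^3 - 7*w + 6) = (w - 4)*(w - 1)*(w^2 + w - 6) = (w - 4)*(w - 2)*(w - 1)*(w + 3)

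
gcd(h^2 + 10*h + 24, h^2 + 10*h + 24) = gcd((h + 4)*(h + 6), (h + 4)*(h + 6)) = h^2 + 10*h + 24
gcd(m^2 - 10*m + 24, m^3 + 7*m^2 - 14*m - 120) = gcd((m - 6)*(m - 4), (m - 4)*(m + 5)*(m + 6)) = m - 4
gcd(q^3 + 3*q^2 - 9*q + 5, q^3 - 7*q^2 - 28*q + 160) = q + 5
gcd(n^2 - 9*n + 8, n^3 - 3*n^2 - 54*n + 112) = n - 8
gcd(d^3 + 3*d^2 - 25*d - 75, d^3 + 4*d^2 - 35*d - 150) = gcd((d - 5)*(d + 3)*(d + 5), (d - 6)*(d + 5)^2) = d + 5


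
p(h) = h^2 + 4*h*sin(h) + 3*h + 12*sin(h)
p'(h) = 4*h*cos(h) + 2*h + 4*sin(h) + 12*cos(h) + 3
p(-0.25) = -3.41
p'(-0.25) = 12.17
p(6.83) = 87.58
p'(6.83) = 52.33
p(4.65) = 5.03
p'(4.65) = 6.40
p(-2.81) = -0.78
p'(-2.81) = -4.64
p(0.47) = 7.92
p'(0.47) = 18.13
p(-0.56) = -6.55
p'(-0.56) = 8.02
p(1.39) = 23.38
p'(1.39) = 12.87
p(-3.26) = 0.72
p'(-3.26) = -2.01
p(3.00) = 21.39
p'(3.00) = -14.20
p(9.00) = 127.78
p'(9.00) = -21.09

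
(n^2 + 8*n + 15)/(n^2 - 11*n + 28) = (n^2 + 8*n + 15)/(n^2 - 11*n + 28)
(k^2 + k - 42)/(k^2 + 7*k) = (k - 6)/k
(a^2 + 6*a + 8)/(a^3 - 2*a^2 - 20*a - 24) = (a + 4)/(a^2 - 4*a - 12)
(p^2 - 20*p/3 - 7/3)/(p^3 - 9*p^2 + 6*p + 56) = (p + 1/3)/(p^2 - 2*p - 8)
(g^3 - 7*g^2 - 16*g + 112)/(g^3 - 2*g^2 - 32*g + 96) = (g^2 - 3*g - 28)/(g^2 + 2*g - 24)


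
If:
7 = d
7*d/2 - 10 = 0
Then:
No Solution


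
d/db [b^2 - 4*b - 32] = 2*b - 4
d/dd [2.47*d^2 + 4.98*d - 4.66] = 4.94*d + 4.98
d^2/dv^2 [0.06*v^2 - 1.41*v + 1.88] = 0.120000000000000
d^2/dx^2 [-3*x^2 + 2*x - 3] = -6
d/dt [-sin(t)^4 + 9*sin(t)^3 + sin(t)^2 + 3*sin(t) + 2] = sin(4*t)/2 + 39*cos(t)/4 - 27*cos(3*t)/4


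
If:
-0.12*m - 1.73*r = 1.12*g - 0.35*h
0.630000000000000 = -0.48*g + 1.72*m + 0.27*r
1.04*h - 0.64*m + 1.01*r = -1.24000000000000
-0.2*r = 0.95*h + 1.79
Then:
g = -1.73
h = -2.04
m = -0.23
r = 0.72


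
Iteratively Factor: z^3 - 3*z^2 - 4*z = (z + 1)*(z^2 - 4*z) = z*(z + 1)*(z - 4)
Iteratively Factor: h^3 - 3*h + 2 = (h - 1)*(h^2 + h - 2) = (h - 1)^2*(h + 2)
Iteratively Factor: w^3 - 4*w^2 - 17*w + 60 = (w - 5)*(w^2 + w - 12) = (w - 5)*(w + 4)*(w - 3)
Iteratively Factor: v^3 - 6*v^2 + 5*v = (v - 5)*(v^2 - v) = (v - 5)*(v - 1)*(v)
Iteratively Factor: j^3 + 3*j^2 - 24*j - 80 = (j - 5)*(j^2 + 8*j + 16) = (j - 5)*(j + 4)*(j + 4)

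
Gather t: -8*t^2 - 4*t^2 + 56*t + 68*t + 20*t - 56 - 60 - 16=-12*t^2 + 144*t - 132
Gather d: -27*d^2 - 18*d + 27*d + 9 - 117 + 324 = -27*d^2 + 9*d + 216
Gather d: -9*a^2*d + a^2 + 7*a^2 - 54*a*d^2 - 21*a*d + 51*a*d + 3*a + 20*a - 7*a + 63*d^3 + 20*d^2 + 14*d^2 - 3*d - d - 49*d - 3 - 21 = 8*a^2 + 16*a + 63*d^3 + d^2*(34 - 54*a) + d*(-9*a^2 + 30*a - 53) - 24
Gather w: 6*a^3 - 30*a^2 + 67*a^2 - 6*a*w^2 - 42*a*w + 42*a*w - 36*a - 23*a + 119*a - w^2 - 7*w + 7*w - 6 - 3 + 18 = 6*a^3 + 37*a^2 + 60*a + w^2*(-6*a - 1) + 9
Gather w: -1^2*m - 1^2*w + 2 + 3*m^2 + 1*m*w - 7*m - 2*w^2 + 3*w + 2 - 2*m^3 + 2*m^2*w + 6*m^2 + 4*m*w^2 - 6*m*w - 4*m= -2*m^3 + 9*m^2 - 12*m + w^2*(4*m - 2) + w*(2*m^2 - 5*m + 2) + 4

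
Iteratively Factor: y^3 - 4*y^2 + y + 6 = (y - 2)*(y^2 - 2*y - 3) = (y - 2)*(y + 1)*(y - 3)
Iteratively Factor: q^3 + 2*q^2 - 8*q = (q + 4)*(q^2 - 2*q) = (q - 2)*(q + 4)*(q)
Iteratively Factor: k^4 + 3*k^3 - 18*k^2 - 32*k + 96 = (k - 2)*(k^3 + 5*k^2 - 8*k - 48) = (k - 2)*(k + 4)*(k^2 + k - 12) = (k - 2)*(k + 4)^2*(k - 3)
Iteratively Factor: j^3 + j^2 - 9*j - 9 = (j + 3)*(j^2 - 2*j - 3) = (j + 1)*(j + 3)*(j - 3)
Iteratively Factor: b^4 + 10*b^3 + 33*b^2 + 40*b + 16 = (b + 4)*(b^3 + 6*b^2 + 9*b + 4) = (b + 1)*(b + 4)*(b^2 + 5*b + 4) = (b + 1)*(b + 4)^2*(b + 1)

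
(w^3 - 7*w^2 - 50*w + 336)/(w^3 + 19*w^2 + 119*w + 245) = (w^2 - 14*w + 48)/(w^2 + 12*w + 35)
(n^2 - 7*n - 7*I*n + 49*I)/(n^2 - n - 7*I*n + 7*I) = (n - 7)/(n - 1)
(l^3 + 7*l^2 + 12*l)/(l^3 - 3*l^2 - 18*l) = (l + 4)/(l - 6)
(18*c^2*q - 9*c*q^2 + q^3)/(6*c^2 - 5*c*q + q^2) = q*(-6*c + q)/(-2*c + q)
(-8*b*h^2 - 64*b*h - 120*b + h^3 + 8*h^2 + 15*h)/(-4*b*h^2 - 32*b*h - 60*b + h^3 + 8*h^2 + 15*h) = (8*b - h)/(4*b - h)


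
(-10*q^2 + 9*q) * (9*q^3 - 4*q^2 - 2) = -90*q^5 + 121*q^4 - 36*q^3 + 20*q^2 - 18*q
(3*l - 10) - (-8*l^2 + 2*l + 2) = 8*l^2 + l - 12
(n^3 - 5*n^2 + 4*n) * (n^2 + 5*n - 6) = n^5 - 27*n^3 + 50*n^2 - 24*n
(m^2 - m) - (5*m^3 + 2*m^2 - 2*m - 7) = -5*m^3 - m^2 + m + 7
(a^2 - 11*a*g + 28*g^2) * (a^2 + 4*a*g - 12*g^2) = a^4 - 7*a^3*g - 28*a^2*g^2 + 244*a*g^3 - 336*g^4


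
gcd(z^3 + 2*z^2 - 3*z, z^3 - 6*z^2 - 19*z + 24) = z^2 + 2*z - 3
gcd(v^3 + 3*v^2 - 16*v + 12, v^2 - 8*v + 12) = v - 2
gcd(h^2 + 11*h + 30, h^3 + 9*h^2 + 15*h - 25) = h + 5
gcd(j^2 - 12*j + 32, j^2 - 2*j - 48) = j - 8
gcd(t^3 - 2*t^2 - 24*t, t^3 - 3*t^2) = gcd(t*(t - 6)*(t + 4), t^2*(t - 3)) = t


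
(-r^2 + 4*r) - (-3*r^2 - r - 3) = 2*r^2 + 5*r + 3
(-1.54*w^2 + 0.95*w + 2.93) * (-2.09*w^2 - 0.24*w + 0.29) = 3.2186*w^4 - 1.6159*w^3 - 6.7983*w^2 - 0.4277*w + 0.8497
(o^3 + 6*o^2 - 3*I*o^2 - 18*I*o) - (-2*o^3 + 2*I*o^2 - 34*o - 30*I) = 3*o^3 + 6*o^2 - 5*I*o^2 + 34*o - 18*I*o + 30*I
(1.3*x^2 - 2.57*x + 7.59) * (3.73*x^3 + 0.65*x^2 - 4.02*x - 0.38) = 4.849*x^5 - 8.7411*x^4 + 21.4142*x^3 + 14.7709*x^2 - 29.5352*x - 2.8842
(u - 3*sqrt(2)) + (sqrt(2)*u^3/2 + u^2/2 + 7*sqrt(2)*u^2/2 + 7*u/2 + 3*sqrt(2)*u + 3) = sqrt(2)*u^3/2 + u^2/2 + 7*sqrt(2)*u^2/2 + 3*sqrt(2)*u + 9*u/2 - 3*sqrt(2) + 3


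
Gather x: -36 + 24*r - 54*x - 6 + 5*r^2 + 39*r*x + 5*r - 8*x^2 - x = 5*r^2 + 29*r - 8*x^2 + x*(39*r - 55) - 42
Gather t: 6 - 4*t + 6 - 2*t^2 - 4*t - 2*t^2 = -4*t^2 - 8*t + 12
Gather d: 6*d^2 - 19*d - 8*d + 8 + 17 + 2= 6*d^2 - 27*d + 27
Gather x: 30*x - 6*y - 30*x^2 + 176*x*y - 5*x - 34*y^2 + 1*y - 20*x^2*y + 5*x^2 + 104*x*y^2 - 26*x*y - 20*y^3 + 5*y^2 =x^2*(-20*y - 25) + x*(104*y^2 + 150*y + 25) - 20*y^3 - 29*y^2 - 5*y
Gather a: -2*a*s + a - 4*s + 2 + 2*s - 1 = a*(1 - 2*s) - 2*s + 1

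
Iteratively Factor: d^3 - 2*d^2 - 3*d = (d + 1)*(d^2 - 3*d) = d*(d + 1)*(d - 3)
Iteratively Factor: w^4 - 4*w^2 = (w + 2)*(w^3 - 2*w^2) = w*(w + 2)*(w^2 - 2*w) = w*(w - 2)*(w + 2)*(w)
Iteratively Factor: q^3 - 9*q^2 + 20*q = (q)*(q^2 - 9*q + 20) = q*(q - 4)*(q - 5)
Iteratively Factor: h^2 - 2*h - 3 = (h - 3)*(h + 1)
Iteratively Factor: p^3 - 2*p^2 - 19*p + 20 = (p - 1)*(p^2 - p - 20) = (p - 5)*(p - 1)*(p + 4)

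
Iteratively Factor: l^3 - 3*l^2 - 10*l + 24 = (l + 3)*(l^2 - 6*l + 8) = (l - 2)*(l + 3)*(l - 4)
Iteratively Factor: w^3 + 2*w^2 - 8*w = (w - 2)*(w^2 + 4*w) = w*(w - 2)*(w + 4)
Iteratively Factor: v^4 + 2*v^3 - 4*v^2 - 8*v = (v + 2)*(v^3 - 4*v) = v*(v + 2)*(v^2 - 4) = v*(v - 2)*(v + 2)*(v + 2)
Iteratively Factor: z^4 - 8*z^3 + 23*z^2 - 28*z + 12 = (z - 3)*(z^3 - 5*z^2 + 8*z - 4) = (z - 3)*(z - 2)*(z^2 - 3*z + 2) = (z - 3)*(z - 2)*(z - 1)*(z - 2)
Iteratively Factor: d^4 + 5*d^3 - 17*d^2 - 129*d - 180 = (d + 4)*(d^3 + d^2 - 21*d - 45) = (d + 3)*(d + 4)*(d^2 - 2*d - 15) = (d + 3)^2*(d + 4)*(d - 5)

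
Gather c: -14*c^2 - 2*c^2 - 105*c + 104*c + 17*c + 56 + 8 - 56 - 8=-16*c^2 + 16*c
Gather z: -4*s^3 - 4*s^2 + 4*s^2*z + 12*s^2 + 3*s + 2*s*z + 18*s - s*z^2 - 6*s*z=-4*s^3 + 8*s^2 - s*z^2 + 21*s + z*(4*s^2 - 4*s)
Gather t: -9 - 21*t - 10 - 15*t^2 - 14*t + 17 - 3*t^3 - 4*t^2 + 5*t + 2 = -3*t^3 - 19*t^2 - 30*t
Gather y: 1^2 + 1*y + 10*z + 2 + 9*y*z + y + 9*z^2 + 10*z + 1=y*(9*z + 2) + 9*z^2 + 20*z + 4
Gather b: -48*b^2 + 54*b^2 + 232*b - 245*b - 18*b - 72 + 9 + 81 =6*b^2 - 31*b + 18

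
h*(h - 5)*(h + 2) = h^3 - 3*h^2 - 10*h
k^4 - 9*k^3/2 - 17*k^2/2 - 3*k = k*(k - 6)*(k + 1/2)*(k + 1)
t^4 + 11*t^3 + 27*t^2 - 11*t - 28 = (t - 1)*(t + 1)*(t + 4)*(t + 7)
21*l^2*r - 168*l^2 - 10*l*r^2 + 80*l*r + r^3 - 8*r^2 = (-7*l + r)*(-3*l + r)*(r - 8)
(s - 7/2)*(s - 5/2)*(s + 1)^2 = s^4 - 4*s^3 - 9*s^2/4 + 23*s/2 + 35/4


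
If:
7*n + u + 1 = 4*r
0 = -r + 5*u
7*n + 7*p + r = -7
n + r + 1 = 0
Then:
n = -4/9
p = -10/21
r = -5/9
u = -1/9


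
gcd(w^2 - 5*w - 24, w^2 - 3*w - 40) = w - 8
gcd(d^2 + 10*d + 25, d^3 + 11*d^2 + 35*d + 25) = d^2 + 10*d + 25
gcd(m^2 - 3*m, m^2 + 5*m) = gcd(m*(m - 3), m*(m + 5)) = m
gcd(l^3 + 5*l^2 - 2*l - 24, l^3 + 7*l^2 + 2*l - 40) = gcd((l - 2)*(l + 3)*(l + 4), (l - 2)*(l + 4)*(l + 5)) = l^2 + 2*l - 8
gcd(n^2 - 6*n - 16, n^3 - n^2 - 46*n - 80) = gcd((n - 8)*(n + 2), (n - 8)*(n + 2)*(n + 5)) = n^2 - 6*n - 16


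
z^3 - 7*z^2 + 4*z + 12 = (z - 6)*(z - 2)*(z + 1)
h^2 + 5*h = h*(h + 5)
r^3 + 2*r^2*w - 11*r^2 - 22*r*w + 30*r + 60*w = (r - 6)*(r - 5)*(r + 2*w)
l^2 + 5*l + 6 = (l + 2)*(l + 3)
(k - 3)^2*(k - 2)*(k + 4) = k^4 - 4*k^3 - 11*k^2 + 66*k - 72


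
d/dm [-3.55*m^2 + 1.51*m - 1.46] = 1.51 - 7.1*m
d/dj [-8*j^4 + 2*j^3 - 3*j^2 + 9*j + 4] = -32*j^3 + 6*j^2 - 6*j + 9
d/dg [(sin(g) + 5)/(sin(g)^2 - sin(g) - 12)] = (-10*sin(g) + cos(g)^2 - 8)*cos(g)/(sin(g) + cos(g)^2 + 11)^2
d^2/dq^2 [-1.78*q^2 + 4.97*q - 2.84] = -3.56000000000000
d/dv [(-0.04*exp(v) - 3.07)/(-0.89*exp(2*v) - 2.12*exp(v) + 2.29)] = (-(0.04*exp(v) + 3.07)*(1.78*exp(v) + 2.12) + 0.0356*exp(2*v) + 0.0848*exp(v) - 0.0916)*exp(v)/(0.89*exp(2*v) + 2.12*exp(v) - 2.29)^2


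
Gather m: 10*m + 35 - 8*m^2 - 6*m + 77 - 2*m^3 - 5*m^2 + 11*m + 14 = -2*m^3 - 13*m^2 + 15*m + 126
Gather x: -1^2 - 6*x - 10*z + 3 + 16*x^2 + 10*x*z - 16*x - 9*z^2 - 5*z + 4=16*x^2 + x*(10*z - 22) - 9*z^2 - 15*z + 6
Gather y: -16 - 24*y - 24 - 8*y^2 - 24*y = -8*y^2 - 48*y - 40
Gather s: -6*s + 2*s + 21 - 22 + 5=4 - 4*s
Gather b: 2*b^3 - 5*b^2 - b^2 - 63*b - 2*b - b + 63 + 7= 2*b^3 - 6*b^2 - 66*b + 70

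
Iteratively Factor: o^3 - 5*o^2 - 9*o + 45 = (o + 3)*(o^2 - 8*o + 15) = (o - 3)*(o + 3)*(o - 5)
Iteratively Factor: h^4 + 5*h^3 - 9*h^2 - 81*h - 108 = (h + 3)*(h^3 + 2*h^2 - 15*h - 36) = (h - 4)*(h + 3)*(h^2 + 6*h + 9) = (h - 4)*(h + 3)^2*(h + 3)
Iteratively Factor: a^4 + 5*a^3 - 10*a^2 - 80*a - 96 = (a + 3)*(a^3 + 2*a^2 - 16*a - 32) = (a + 2)*(a + 3)*(a^2 - 16) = (a - 4)*(a + 2)*(a + 3)*(a + 4)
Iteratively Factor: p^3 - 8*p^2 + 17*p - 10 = (p - 5)*(p^2 - 3*p + 2) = (p - 5)*(p - 1)*(p - 2)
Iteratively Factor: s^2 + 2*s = (s + 2)*(s)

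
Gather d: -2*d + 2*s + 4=-2*d + 2*s + 4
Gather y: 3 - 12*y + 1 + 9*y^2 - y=9*y^2 - 13*y + 4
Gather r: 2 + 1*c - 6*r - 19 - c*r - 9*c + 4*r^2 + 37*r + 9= -8*c + 4*r^2 + r*(31 - c) - 8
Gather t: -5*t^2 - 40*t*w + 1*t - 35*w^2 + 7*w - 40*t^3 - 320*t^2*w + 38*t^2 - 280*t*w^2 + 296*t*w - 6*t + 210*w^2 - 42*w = -40*t^3 + t^2*(33 - 320*w) + t*(-280*w^2 + 256*w - 5) + 175*w^2 - 35*w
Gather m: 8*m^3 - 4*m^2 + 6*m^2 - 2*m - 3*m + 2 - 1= 8*m^3 + 2*m^2 - 5*m + 1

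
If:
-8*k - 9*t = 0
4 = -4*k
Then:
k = -1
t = 8/9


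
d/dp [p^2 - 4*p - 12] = 2*p - 4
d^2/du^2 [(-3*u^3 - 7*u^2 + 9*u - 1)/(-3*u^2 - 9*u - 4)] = 2*(-63*u^3 + 99*u^2 + 549*u + 505)/(27*u^6 + 243*u^5 + 837*u^4 + 1377*u^3 + 1116*u^2 + 432*u + 64)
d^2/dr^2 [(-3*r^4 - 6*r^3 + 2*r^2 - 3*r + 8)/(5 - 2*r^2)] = 4*(6*r^6 - 45*r^4 + 36*r^3 + 147*r^2 + 270*r - 65)/(8*r^6 - 60*r^4 + 150*r^2 - 125)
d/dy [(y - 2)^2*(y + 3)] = (y - 2)*(3*y + 4)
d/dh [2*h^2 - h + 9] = 4*h - 1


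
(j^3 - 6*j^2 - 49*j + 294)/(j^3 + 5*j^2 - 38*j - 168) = (j - 7)/(j + 4)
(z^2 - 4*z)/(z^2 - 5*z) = (z - 4)/(z - 5)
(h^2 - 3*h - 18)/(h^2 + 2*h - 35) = (h^2 - 3*h - 18)/(h^2 + 2*h - 35)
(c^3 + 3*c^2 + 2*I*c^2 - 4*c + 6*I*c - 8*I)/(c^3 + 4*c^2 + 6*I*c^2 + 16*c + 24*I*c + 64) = (c^2 + c*(-1 + 2*I) - 2*I)/(c^2 + 6*I*c + 16)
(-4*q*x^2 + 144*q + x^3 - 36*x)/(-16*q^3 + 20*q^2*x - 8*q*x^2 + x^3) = (x^2 - 36)/(4*q^2 - 4*q*x + x^2)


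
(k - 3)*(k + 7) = k^2 + 4*k - 21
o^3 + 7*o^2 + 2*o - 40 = (o - 2)*(o + 4)*(o + 5)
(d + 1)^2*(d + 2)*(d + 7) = d^4 + 11*d^3 + 33*d^2 + 37*d + 14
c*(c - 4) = c^2 - 4*c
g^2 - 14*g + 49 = (g - 7)^2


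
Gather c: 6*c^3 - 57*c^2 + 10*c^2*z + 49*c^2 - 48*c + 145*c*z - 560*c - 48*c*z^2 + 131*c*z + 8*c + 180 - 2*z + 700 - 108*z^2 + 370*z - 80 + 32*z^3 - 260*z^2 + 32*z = 6*c^3 + c^2*(10*z - 8) + c*(-48*z^2 + 276*z - 600) + 32*z^3 - 368*z^2 + 400*z + 800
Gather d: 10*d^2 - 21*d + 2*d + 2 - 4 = 10*d^2 - 19*d - 2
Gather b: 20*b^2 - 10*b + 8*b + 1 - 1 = 20*b^2 - 2*b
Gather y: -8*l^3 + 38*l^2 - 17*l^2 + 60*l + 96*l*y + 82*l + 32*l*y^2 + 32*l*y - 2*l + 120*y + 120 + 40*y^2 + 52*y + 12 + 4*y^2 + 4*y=-8*l^3 + 21*l^2 + 140*l + y^2*(32*l + 44) + y*(128*l + 176) + 132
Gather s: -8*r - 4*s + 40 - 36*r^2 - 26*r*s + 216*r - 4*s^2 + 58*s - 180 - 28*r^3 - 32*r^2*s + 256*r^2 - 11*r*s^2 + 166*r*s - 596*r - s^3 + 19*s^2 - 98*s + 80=-28*r^3 + 220*r^2 - 388*r - s^3 + s^2*(15 - 11*r) + s*(-32*r^2 + 140*r - 44) - 60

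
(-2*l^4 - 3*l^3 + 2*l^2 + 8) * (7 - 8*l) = 16*l^5 + 10*l^4 - 37*l^3 + 14*l^2 - 64*l + 56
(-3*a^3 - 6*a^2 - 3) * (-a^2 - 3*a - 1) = 3*a^5 + 15*a^4 + 21*a^3 + 9*a^2 + 9*a + 3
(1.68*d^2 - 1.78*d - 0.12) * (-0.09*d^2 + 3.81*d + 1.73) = -0.1512*d^4 + 6.561*d^3 - 3.8646*d^2 - 3.5366*d - 0.2076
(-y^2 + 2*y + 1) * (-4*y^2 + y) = 4*y^4 - 9*y^3 - 2*y^2 + y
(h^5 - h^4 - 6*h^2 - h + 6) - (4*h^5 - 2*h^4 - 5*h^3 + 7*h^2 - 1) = -3*h^5 + h^4 + 5*h^3 - 13*h^2 - h + 7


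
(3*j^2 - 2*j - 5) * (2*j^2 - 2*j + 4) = 6*j^4 - 10*j^3 + 6*j^2 + 2*j - 20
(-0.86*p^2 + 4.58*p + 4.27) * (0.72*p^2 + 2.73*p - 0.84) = -0.6192*p^4 + 0.9498*p^3 + 16.3002*p^2 + 7.8099*p - 3.5868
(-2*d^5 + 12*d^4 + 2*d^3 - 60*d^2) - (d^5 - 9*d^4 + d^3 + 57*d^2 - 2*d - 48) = -3*d^5 + 21*d^4 + d^3 - 117*d^2 + 2*d + 48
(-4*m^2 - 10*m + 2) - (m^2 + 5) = -5*m^2 - 10*m - 3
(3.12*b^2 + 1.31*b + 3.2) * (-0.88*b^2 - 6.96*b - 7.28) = -2.7456*b^4 - 22.868*b^3 - 34.6472*b^2 - 31.8088*b - 23.296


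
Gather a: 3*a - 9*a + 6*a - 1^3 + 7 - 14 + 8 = 0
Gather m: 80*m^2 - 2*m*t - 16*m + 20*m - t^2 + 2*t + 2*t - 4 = 80*m^2 + m*(4 - 2*t) - t^2 + 4*t - 4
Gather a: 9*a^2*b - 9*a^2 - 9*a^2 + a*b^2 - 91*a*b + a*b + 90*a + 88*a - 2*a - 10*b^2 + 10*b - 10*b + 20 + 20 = a^2*(9*b - 18) + a*(b^2 - 90*b + 176) - 10*b^2 + 40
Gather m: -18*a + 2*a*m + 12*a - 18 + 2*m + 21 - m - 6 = -6*a + m*(2*a + 1) - 3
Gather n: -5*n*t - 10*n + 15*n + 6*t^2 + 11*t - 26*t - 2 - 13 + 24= n*(5 - 5*t) + 6*t^2 - 15*t + 9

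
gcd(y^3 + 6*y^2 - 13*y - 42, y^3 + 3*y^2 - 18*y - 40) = y + 2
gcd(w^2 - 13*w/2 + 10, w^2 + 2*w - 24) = w - 4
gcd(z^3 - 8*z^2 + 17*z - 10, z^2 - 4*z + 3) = z - 1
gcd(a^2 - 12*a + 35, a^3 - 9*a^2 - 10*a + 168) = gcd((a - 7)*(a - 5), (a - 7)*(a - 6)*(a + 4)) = a - 7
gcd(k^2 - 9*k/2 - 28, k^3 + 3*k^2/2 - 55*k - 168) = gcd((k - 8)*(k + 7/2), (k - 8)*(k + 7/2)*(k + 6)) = k^2 - 9*k/2 - 28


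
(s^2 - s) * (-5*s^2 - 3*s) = -5*s^4 + 2*s^3 + 3*s^2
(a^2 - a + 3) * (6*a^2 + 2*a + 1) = 6*a^4 - 4*a^3 + 17*a^2 + 5*a + 3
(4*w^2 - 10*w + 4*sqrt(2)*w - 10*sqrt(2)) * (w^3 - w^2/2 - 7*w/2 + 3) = 4*w^5 - 12*w^4 + 4*sqrt(2)*w^4 - 12*sqrt(2)*w^3 - 9*w^3 - 9*sqrt(2)*w^2 + 47*w^2 - 30*w + 47*sqrt(2)*w - 30*sqrt(2)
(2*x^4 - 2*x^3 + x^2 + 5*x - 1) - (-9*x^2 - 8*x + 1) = 2*x^4 - 2*x^3 + 10*x^2 + 13*x - 2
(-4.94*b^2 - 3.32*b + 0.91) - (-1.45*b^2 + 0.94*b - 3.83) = -3.49*b^2 - 4.26*b + 4.74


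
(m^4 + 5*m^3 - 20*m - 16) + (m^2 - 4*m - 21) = m^4 + 5*m^3 + m^2 - 24*m - 37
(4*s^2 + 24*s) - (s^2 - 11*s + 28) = 3*s^2 + 35*s - 28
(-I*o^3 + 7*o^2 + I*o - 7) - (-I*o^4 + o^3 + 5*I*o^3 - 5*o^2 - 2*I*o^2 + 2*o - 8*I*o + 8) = I*o^4 - o^3 - 6*I*o^3 + 12*o^2 + 2*I*o^2 - 2*o + 9*I*o - 15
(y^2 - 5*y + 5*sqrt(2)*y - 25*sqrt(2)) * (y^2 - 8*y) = y^4 - 13*y^3 + 5*sqrt(2)*y^3 - 65*sqrt(2)*y^2 + 40*y^2 + 200*sqrt(2)*y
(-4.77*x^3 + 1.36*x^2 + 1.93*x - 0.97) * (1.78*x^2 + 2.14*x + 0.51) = -8.4906*x^5 - 7.787*x^4 + 3.9131*x^3 + 3.0972*x^2 - 1.0915*x - 0.4947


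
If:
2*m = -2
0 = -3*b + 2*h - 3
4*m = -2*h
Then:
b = 1/3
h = 2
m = -1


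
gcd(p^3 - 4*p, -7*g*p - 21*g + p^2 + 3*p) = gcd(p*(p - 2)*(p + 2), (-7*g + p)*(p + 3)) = 1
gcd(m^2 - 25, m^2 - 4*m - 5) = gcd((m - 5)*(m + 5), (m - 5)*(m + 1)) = m - 5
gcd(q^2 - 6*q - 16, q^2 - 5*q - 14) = q + 2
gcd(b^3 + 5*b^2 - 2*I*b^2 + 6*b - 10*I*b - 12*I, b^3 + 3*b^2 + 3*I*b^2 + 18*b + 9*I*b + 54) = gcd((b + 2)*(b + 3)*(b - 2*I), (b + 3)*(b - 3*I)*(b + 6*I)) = b + 3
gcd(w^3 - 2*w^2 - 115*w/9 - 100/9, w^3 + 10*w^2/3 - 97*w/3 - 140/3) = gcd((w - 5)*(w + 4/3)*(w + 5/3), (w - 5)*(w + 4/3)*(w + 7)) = w^2 - 11*w/3 - 20/3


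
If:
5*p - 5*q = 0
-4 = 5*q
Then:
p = -4/5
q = -4/5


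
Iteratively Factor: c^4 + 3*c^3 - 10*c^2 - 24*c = (c + 2)*(c^3 + c^2 - 12*c) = (c - 3)*(c + 2)*(c^2 + 4*c) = c*(c - 3)*(c + 2)*(c + 4)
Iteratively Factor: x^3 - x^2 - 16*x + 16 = (x + 4)*(x^2 - 5*x + 4) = (x - 1)*(x + 4)*(x - 4)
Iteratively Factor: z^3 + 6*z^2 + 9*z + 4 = (z + 4)*(z^2 + 2*z + 1) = (z + 1)*(z + 4)*(z + 1)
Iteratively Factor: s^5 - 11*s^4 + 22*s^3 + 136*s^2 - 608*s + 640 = (s - 4)*(s^4 - 7*s^3 - 6*s^2 + 112*s - 160) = (s - 5)*(s - 4)*(s^3 - 2*s^2 - 16*s + 32) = (s - 5)*(s - 4)*(s - 2)*(s^2 - 16) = (s - 5)*(s - 4)^2*(s - 2)*(s + 4)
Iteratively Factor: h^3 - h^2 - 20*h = (h + 4)*(h^2 - 5*h) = h*(h + 4)*(h - 5)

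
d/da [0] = 0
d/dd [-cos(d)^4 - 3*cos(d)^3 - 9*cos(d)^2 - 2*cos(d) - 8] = (4*cos(d)^3 + 9*cos(d)^2 + 18*cos(d) + 2)*sin(d)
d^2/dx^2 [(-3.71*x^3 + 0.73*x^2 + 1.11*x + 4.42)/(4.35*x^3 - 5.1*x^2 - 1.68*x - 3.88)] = (-136.98585*x^6 - 36.6522300000003*x^5 + 136.49778*x^4 - 1209.088608*x^3 + 489.020976*x^2 + 207.928896*x - 142.467328)/(82.312875*x^9 - 289.51425*x^8 + 244.0611*x^7 - 129.2841*x^6 + 422.20872*x^5 - 175.80888*x^4 - 7.74475200000003*x^3 - 263.185056*x^2 - 75.874176*x - 58.411072)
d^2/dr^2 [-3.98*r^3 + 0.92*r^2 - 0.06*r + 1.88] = 1.84 - 23.88*r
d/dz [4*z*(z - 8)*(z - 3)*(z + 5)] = 16*z^3 - 72*z^2 - 248*z + 480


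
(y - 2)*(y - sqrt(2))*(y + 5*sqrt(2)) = y^3 - 2*y^2 + 4*sqrt(2)*y^2 - 8*sqrt(2)*y - 10*y + 20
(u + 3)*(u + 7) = u^2 + 10*u + 21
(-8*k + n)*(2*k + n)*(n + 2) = -16*k^2*n - 32*k^2 - 6*k*n^2 - 12*k*n + n^3 + 2*n^2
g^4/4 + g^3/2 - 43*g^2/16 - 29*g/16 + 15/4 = (g/4 + 1)*(g - 5/2)*(g - 1)*(g + 3/2)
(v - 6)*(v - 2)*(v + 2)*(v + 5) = v^4 - v^3 - 34*v^2 + 4*v + 120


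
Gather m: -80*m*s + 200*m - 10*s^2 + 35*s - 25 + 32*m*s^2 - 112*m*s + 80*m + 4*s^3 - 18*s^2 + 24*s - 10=m*(32*s^2 - 192*s + 280) + 4*s^3 - 28*s^2 + 59*s - 35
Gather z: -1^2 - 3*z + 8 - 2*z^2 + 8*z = -2*z^2 + 5*z + 7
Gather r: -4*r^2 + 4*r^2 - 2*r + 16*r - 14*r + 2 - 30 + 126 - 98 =0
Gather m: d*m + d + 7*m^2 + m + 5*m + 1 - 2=d + 7*m^2 + m*(d + 6) - 1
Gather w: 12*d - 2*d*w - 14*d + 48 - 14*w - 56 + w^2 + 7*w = -2*d + w^2 + w*(-2*d - 7) - 8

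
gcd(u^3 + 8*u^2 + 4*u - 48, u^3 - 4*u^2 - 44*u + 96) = u^2 + 4*u - 12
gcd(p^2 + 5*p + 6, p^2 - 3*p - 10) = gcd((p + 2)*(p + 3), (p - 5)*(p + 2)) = p + 2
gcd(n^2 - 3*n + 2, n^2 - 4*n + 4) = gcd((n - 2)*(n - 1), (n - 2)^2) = n - 2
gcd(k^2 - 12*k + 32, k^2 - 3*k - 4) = k - 4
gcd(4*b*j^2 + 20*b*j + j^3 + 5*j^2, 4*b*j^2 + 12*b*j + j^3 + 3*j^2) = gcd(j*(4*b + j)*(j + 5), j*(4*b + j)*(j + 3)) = 4*b*j + j^2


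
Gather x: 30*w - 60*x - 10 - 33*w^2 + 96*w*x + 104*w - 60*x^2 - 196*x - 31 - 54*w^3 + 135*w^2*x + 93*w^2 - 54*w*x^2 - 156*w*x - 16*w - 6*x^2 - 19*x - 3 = -54*w^3 + 60*w^2 + 118*w + x^2*(-54*w - 66) + x*(135*w^2 - 60*w - 275) - 44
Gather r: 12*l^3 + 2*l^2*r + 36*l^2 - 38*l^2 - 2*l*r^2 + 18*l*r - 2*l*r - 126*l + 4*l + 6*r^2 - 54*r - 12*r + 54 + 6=12*l^3 - 2*l^2 - 122*l + r^2*(6 - 2*l) + r*(2*l^2 + 16*l - 66) + 60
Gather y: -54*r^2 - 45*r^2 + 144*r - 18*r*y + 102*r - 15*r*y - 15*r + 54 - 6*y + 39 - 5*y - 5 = -99*r^2 + 231*r + y*(-33*r - 11) + 88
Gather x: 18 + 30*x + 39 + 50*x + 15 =80*x + 72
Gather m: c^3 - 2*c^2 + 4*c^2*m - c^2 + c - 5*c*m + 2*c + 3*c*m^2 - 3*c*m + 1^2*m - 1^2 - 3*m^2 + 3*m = c^3 - 3*c^2 + 3*c + m^2*(3*c - 3) + m*(4*c^2 - 8*c + 4) - 1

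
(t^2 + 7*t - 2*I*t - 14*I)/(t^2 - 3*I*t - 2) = (t + 7)/(t - I)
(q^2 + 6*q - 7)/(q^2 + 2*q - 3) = (q + 7)/(q + 3)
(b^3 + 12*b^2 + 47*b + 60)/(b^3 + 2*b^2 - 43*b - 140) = (b + 3)/(b - 7)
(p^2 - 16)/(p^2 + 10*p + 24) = (p - 4)/(p + 6)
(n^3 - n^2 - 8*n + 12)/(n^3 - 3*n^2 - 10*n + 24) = (n - 2)/(n - 4)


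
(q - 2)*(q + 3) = q^2 + q - 6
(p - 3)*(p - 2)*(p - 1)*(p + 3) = p^4 - 3*p^3 - 7*p^2 + 27*p - 18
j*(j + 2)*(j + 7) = j^3 + 9*j^2 + 14*j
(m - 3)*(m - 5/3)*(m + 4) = m^3 - 2*m^2/3 - 41*m/3 + 20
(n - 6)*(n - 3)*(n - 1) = n^3 - 10*n^2 + 27*n - 18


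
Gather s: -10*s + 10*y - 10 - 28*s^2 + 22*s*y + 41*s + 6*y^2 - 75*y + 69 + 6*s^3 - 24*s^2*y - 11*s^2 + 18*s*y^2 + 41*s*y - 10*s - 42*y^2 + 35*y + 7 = 6*s^3 + s^2*(-24*y - 39) + s*(18*y^2 + 63*y + 21) - 36*y^2 - 30*y + 66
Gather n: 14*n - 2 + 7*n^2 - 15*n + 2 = 7*n^2 - n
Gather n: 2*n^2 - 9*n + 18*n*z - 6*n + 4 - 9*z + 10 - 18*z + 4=2*n^2 + n*(18*z - 15) - 27*z + 18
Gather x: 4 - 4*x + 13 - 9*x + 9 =26 - 13*x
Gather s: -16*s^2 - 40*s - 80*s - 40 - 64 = -16*s^2 - 120*s - 104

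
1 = 1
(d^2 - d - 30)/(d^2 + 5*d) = (d - 6)/d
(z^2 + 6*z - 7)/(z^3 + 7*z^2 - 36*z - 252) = (z - 1)/(z^2 - 36)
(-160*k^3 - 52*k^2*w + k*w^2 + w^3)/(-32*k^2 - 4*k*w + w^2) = 5*k + w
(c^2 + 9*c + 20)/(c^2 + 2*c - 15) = (c + 4)/(c - 3)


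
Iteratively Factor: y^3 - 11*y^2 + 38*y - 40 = (y - 2)*(y^2 - 9*y + 20) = (y - 5)*(y - 2)*(y - 4)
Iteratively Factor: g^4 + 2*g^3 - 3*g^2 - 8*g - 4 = (g + 1)*(g^3 + g^2 - 4*g - 4) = (g + 1)*(g + 2)*(g^2 - g - 2) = (g - 2)*(g + 1)*(g + 2)*(g + 1)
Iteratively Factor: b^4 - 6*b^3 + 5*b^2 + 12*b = (b - 3)*(b^3 - 3*b^2 - 4*b) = (b - 3)*(b + 1)*(b^2 - 4*b) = b*(b - 3)*(b + 1)*(b - 4)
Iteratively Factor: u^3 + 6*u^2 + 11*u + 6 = (u + 3)*(u^2 + 3*u + 2) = (u + 2)*(u + 3)*(u + 1)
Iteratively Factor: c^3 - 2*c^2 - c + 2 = (c + 1)*(c^2 - 3*c + 2) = (c - 1)*(c + 1)*(c - 2)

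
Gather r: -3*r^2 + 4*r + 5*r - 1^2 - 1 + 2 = -3*r^2 + 9*r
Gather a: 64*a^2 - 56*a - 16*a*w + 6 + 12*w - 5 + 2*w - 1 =64*a^2 + a*(-16*w - 56) + 14*w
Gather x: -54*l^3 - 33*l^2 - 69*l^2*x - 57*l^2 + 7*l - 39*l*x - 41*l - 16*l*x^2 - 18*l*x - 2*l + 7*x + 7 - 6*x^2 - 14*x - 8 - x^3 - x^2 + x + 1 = -54*l^3 - 90*l^2 - 36*l - x^3 + x^2*(-16*l - 7) + x*(-69*l^2 - 57*l - 6)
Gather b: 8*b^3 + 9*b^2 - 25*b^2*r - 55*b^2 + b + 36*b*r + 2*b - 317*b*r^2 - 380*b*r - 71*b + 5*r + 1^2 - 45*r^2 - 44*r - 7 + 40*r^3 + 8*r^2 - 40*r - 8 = 8*b^3 + b^2*(-25*r - 46) + b*(-317*r^2 - 344*r - 68) + 40*r^3 - 37*r^2 - 79*r - 14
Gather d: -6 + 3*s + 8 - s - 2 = 2*s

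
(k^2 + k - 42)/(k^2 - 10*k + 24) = (k + 7)/(k - 4)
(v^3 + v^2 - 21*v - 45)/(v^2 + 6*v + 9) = v - 5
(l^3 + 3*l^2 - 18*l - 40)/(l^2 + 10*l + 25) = (l^2 - 2*l - 8)/(l + 5)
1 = 1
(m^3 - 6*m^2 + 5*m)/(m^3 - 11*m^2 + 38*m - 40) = m*(m - 1)/(m^2 - 6*m + 8)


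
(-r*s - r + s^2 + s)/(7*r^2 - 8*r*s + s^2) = (-s - 1)/(7*r - s)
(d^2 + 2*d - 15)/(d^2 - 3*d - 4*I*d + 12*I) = (d + 5)/(d - 4*I)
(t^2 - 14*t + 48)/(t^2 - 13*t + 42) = (t - 8)/(t - 7)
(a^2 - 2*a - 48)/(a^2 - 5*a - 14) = (-a^2 + 2*a + 48)/(-a^2 + 5*a + 14)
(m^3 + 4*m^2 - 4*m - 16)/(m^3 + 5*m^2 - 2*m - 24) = (m + 2)/(m + 3)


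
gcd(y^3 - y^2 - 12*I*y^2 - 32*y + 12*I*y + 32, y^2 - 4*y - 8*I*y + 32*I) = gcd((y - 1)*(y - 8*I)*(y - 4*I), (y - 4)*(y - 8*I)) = y - 8*I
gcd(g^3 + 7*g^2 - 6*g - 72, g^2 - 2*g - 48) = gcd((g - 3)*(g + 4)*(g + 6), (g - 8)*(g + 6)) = g + 6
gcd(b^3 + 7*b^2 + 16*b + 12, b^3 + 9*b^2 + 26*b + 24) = b^2 + 5*b + 6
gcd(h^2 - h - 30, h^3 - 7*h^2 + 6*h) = h - 6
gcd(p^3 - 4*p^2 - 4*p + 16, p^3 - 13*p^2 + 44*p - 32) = p - 4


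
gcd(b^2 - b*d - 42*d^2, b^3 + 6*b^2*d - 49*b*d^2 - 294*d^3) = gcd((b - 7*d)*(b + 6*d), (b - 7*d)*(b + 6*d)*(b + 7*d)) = b^2 - b*d - 42*d^2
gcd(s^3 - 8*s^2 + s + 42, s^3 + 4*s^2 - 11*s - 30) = s^2 - s - 6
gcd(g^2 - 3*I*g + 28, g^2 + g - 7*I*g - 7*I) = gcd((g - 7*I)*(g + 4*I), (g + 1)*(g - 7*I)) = g - 7*I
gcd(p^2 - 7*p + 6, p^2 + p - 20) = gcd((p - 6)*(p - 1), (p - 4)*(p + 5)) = 1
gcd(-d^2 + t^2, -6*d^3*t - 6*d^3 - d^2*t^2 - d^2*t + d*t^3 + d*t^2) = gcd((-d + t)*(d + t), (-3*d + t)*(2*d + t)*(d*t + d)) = 1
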